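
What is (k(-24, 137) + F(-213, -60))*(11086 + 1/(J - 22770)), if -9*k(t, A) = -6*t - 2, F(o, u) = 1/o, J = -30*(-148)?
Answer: -409867266443/2342574 ≈ -1.7496e+5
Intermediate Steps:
J = 4440
k(t, A) = 2/9 + 2*t/3 (k(t, A) = -(-6*t - 2)/9 = -(-2 - 6*t)/9 = 2/9 + 2*t/3)
(k(-24, 137) + F(-213, -60))*(11086 + 1/(J - 22770)) = ((2/9 + (⅔)*(-24)) + 1/(-213))*(11086 + 1/(4440 - 22770)) = ((2/9 - 16) - 1/213)*(11086 + 1/(-18330)) = (-142/9 - 1/213)*(11086 - 1/18330) = -10085/639*203206379/18330 = -409867266443/2342574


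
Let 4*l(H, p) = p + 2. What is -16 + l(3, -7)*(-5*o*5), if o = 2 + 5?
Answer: 811/4 ≈ 202.75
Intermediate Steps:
l(H, p) = ½ + p/4 (l(H, p) = (p + 2)/4 = (2 + p)/4 = ½ + p/4)
o = 7
-16 + l(3, -7)*(-5*o*5) = -16 + (½ + (¼)*(-7))*(-5*7*5) = -16 + (½ - 7/4)*(-35*5) = -16 - 5/4*(-175) = -16 + 875/4 = 811/4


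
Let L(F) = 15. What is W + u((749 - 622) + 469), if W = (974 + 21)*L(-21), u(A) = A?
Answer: 15521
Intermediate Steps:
W = 14925 (W = (974 + 21)*15 = 995*15 = 14925)
W + u((749 - 622) + 469) = 14925 + ((749 - 622) + 469) = 14925 + (127 + 469) = 14925 + 596 = 15521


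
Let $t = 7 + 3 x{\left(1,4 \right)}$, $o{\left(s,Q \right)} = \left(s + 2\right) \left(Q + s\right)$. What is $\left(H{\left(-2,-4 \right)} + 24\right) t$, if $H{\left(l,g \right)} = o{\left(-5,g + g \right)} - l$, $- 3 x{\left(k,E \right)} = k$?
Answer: $390$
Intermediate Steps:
$x{\left(k,E \right)} = - \frac{k}{3}$
$o{\left(s,Q \right)} = \left(2 + s\right) \left(Q + s\right)$
$H{\left(l,g \right)} = 15 - l - 6 g$ ($H{\left(l,g \right)} = \left(\left(-5\right)^{2} + 2 \left(g + g\right) + 2 \left(-5\right) + \left(g + g\right) \left(-5\right)\right) - l = \left(25 + 2 \cdot 2 g - 10 + 2 g \left(-5\right)\right) - l = \left(25 + 4 g - 10 - 10 g\right) - l = \left(15 - 6 g\right) - l = 15 - l - 6 g$)
$t = 6$ ($t = 7 + 3 \left(\left(- \frac{1}{3}\right) 1\right) = 7 + 3 \left(- \frac{1}{3}\right) = 7 - 1 = 6$)
$\left(H{\left(-2,-4 \right)} + 24\right) t = \left(\left(15 - -2 - -24\right) + 24\right) 6 = \left(\left(15 + 2 + 24\right) + 24\right) 6 = \left(41 + 24\right) 6 = 65 \cdot 6 = 390$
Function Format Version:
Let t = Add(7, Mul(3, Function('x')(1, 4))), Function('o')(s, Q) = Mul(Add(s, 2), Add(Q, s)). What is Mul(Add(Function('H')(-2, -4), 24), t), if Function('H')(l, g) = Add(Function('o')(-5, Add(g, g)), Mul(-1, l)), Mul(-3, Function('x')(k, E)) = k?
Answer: 390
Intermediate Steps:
Function('x')(k, E) = Mul(Rational(-1, 3), k)
Function('o')(s, Q) = Mul(Add(2, s), Add(Q, s))
Function('H')(l, g) = Add(15, Mul(-1, l), Mul(-6, g)) (Function('H')(l, g) = Add(Add(Pow(-5, 2), Mul(2, Add(g, g)), Mul(2, -5), Mul(Add(g, g), -5)), Mul(-1, l)) = Add(Add(25, Mul(2, Mul(2, g)), -10, Mul(Mul(2, g), -5)), Mul(-1, l)) = Add(Add(25, Mul(4, g), -10, Mul(-10, g)), Mul(-1, l)) = Add(Add(15, Mul(-6, g)), Mul(-1, l)) = Add(15, Mul(-1, l), Mul(-6, g)))
t = 6 (t = Add(7, Mul(3, Mul(Rational(-1, 3), 1))) = Add(7, Mul(3, Rational(-1, 3))) = Add(7, -1) = 6)
Mul(Add(Function('H')(-2, -4), 24), t) = Mul(Add(Add(15, Mul(-1, -2), Mul(-6, -4)), 24), 6) = Mul(Add(Add(15, 2, 24), 24), 6) = Mul(Add(41, 24), 6) = Mul(65, 6) = 390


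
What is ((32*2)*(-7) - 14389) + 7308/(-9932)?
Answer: -36842098/2483 ≈ -14838.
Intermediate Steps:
((32*2)*(-7) - 14389) + 7308/(-9932) = (64*(-7) - 14389) + 7308*(-1/9932) = (-448 - 14389) - 1827/2483 = -14837 - 1827/2483 = -36842098/2483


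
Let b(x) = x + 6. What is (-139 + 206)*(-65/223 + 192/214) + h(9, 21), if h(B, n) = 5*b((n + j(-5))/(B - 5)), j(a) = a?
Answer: 2161401/23861 ≈ 90.583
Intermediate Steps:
b(x) = 6 + x
h(B, n) = 30 + 5*(-5 + n)/(-5 + B) (h(B, n) = 5*(6 + (n - 5)/(B - 5)) = 5*(6 + (-5 + n)/(-5 + B)) = 30 + 5*(-5 + n)/(-5 + B))
(-139 + 206)*(-65/223 + 192/214) + h(9, 21) = (-139 + 206)*(-65/223 + 192/214) + 5*(-35 + 21 + 6*9)/(-5 + 9) = 67*(-65*1/223 + 192*(1/214)) + 5*(-35 + 21 + 54)/4 = 67*(-65/223 + 96/107) + 5*(¼)*40 = 67*(14453/23861) + 50 = 968351/23861 + 50 = 2161401/23861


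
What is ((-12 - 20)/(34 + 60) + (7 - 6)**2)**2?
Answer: 961/2209 ≈ 0.43504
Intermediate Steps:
((-12 - 20)/(34 + 60) + (7 - 6)**2)**2 = (-32/94 + 1**2)**2 = (-32*1/94 + 1)**2 = (-16/47 + 1)**2 = (31/47)**2 = 961/2209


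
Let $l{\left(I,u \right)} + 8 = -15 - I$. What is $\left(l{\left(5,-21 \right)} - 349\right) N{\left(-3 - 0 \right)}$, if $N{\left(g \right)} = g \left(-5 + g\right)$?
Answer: $-9048$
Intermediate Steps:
$l{\left(I,u \right)} = -23 - I$ ($l{\left(I,u \right)} = -8 - \left(15 + I\right) = -23 - I$)
$\left(l{\left(5,-21 \right)} - 349\right) N{\left(-3 - 0 \right)} = \left(\left(-23 - 5\right) - 349\right) \left(-3 - 0\right) \left(-5 - 3\right) = \left(\left(-23 - 5\right) - 349\right) \left(-3 + 0\right) \left(-5 + \left(-3 + 0\right)\right) = \left(-28 - 349\right) \left(- 3 \left(-5 - 3\right)\right) = - 377 \left(\left(-3\right) \left(-8\right)\right) = \left(-377\right) 24 = -9048$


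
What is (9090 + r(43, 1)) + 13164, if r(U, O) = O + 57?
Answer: 22312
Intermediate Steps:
r(U, O) = 57 + O
(9090 + r(43, 1)) + 13164 = (9090 + (57 + 1)) + 13164 = (9090 + 58) + 13164 = 9148 + 13164 = 22312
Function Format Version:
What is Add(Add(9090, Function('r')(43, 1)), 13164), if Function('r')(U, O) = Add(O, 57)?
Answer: 22312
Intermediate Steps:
Function('r')(U, O) = Add(57, O)
Add(Add(9090, Function('r')(43, 1)), 13164) = Add(Add(9090, Add(57, 1)), 13164) = Add(Add(9090, 58), 13164) = Add(9148, 13164) = 22312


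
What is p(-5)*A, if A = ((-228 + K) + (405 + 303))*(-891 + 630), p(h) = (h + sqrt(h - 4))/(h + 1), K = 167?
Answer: -844335/4 + 506601*I/4 ≈ -2.1108e+5 + 1.2665e+5*I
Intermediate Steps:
p(h) = (h + sqrt(-4 + h))/(1 + h)
A = -168867 (A = ((-228 + 167) + (405 + 303))*(-891 + 630) = (-61 + 708)*(-261) = 647*(-261) = -168867)
p(-5)*A = ((-5 + sqrt(-4 - 5))/(1 - 5))*(-168867) = ((-5 + sqrt(-9))/(-4))*(-168867) = -(-5 + 3*I)/4*(-168867) = (5/4 - 3*I/4)*(-168867) = -844335/4 + 506601*I/4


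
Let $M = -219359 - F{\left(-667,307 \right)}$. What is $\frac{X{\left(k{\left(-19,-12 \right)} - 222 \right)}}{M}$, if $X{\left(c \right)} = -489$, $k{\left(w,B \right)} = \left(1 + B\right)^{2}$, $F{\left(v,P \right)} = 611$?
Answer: $\frac{489}{219970} \approx 0.002223$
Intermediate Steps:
$M = -219970$ ($M = -219359 - 611 = -219970$)
$\frac{X{\left(k{\left(-19,-12 \right)} - 222 \right)}}{M} = - \frac{489}{-219970} = \left(-489\right) \left(- \frac{1}{219970}\right) = \frac{489}{219970}$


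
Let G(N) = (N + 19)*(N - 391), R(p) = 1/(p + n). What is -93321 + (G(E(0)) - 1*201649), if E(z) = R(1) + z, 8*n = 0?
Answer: -302770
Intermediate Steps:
n = 0 (n = (⅛)*0 = 0)
R(p) = 1/p (R(p) = 1/(p + 0) = 1/p)
E(z) = 1 + z (E(z) = 1/1 + z = 1 + z)
G(N) = (-391 + N)*(19 + N) (G(N) = (19 + N)*(-391 + N) = (-391 + N)*(19 + N))
-93321 + (G(E(0)) - 1*201649) = -93321 + ((-7429 + (1 + 0)² - 372*(1 + 0)) - 1*201649) = -93321 + ((-7429 + 1² - 372*1) - 201649) = -93321 + ((-7429 + 1 - 372) - 201649) = -93321 + (-7800 - 201649) = -93321 - 209449 = -302770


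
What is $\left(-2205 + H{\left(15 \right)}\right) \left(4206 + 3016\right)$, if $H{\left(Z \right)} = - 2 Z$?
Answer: $-16141170$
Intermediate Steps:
$\left(-2205 + H{\left(15 \right)}\right) \left(4206 + 3016\right) = \left(-2205 - 30\right) \left(4206 + 3016\right) = \left(-2205 - 30\right) 7222 = \left(-2235\right) 7222 = -16141170$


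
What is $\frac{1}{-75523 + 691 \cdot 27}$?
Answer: $- \frac{1}{56866} \approx -1.7585 \cdot 10^{-5}$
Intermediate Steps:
$\frac{1}{-75523 + 691 \cdot 27} = \frac{1}{-75523 + 18657} = \frac{1}{-56866} = - \frac{1}{56866}$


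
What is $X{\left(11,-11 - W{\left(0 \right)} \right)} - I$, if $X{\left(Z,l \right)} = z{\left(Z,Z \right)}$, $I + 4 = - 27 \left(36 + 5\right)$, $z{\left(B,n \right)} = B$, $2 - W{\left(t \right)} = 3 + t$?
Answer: $1122$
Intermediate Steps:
$W{\left(t \right)} = -1 - t$ ($W{\left(t \right)} = 2 - \left(3 + t\right) = -1 - t$)
$I = -1111$ ($I = -4 - 27 \left(36 + 5\right) = -4 - 1107 = -1111$)
$X{\left(Z,l \right)} = Z$
$X{\left(11,-11 - W{\left(0 \right)} \right)} - I = 11 - -1111 = 11 + 1111 = 1122$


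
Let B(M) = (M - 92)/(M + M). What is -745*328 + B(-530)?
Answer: -129510489/530 ≈ -2.4436e+5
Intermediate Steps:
B(M) = (-92 + M)/(2*M) (B(M) = (-92 + M)/((2*M)) = (-92 + M)*(1/(2*M)) = (-92 + M)/(2*M))
-745*328 + B(-530) = -745*328 + (½)*(-92 - 530)/(-530) = -244360 + (½)*(-1/530)*(-622) = -244360 + 311/530 = -129510489/530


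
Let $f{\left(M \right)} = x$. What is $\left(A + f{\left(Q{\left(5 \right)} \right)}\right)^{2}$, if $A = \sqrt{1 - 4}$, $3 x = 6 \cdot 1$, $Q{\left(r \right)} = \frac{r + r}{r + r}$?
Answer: $\left(2 + i \sqrt{3}\right)^{2} \approx 1.0 + 6.9282 i$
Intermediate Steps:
$Q{\left(r \right)} = 1$ ($Q{\left(r \right)} = \frac{2 r}{2 r} = 2 r \frac{1}{2 r} = 1$)
$x = 2$ ($x = \frac{6 \cdot 1}{3} = \frac{1}{3} \cdot 6 = 2$)
$f{\left(M \right)} = 2$
$A = i \sqrt{3}$ ($A = \sqrt{-3} = i \sqrt{3} \approx 1.732 i$)
$\left(A + f{\left(Q{\left(5 \right)} \right)}\right)^{2} = \left(i \sqrt{3} + 2\right)^{2} = \left(2 + i \sqrt{3}\right)^{2}$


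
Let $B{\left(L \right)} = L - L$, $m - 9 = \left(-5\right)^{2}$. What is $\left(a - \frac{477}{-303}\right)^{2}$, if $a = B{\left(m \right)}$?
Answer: $\frac{25281}{10201} \approx 2.4783$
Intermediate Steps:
$m = 34$ ($m = 9 + \left(-5\right)^{2} = 9 + 25 = 34$)
$B{\left(L \right)} = 0$
$a = 0$
$\left(a - \frac{477}{-303}\right)^{2} = \left(0 - \frac{477}{-303}\right)^{2} = \left(0 - - \frac{159}{101}\right)^{2} = \left(0 + \frac{159}{101}\right)^{2} = \left(\frac{159}{101}\right)^{2} = \frac{25281}{10201}$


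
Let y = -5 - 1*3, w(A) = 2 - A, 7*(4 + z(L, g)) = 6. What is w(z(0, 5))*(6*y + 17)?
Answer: -1116/7 ≈ -159.43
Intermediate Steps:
z(L, g) = -22/7 (z(L, g) = -4 + (⅐)*6 = -4 + 6/7 = -22/7)
y = -8 (y = -5 - 3 = -8)
w(z(0, 5))*(6*y + 17) = (2 - 1*(-22/7))*(6*(-8) + 17) = (2 + 22/7)*(-48 + 17) = (36/7)*(-31) = -1116/7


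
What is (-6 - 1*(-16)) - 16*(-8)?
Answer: 138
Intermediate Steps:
(-6 - 1*(-16)) - 16*(-8) = (-6 + 16) + 128 = 10 + 128 = 138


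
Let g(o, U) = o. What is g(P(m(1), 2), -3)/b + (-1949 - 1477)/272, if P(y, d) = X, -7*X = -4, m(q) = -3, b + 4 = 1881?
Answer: -22506563/1786904 ≈ -12.595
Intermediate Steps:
b = 1877 (b = -4 + 1881 = 1877)
X = 4/7 (X = -1/7*(-4) = 4/7 ≈ 0.57143)
P(y, d) = 4/7
g(P(m(1), 2), -3)/b + (-1949 - 1477)/272 = (4/7)/1877 + (-1949 - 1477)/272 = (4/7)*(1/1877) - 3426*1/272 = 4/13139 - 1713/136 = -22506563/1786904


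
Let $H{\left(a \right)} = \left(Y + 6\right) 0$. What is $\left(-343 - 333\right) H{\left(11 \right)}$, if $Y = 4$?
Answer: $0$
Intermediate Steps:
$H{\left(a \right)} = 0$ ($H{\left(a \right)} = \left(4 + 6\right) 0 = 10 \cdot 0 = 0$)
$\left(-343 - 333\right) H{\left(11 \right)} = \left(-343 - 333\right) 0 = \left(-676\right) 0 = 0$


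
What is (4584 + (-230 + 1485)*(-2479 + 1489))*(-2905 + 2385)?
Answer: 643690320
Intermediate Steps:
(4584 + (-230 + 1485)*(-2479 + 1489))*(-2905 + 2385) = (4584 + 1255*(-990))*(-520) = (4584 - 1242450)*(-520) = -1237866*(-520) = 643690320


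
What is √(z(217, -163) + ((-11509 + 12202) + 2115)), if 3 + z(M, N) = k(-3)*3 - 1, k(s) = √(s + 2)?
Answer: √(2804 + 3*I) ≈ 52.953 + 0.0283*I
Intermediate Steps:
k(s) = √(2 + s)
z(M, N) = -4 + 3*I (z(M, N) = -3 + (√(2 - 3)*3 - 1) = -3 + (√(-1)*3 - 1) = -3 + (I*3 - 1) = -3 + (3*I - 1) = -3 + (-1 + 3*I) = -4 + 3*I)
√(z(217, -163) + ((-11509 + 12202) + 2115)) = √((-4 + 3*I) + ((-11509 + 12202) + 2115)) = √((-4 + 3*I) + (693 + 2115)) = √((-4 + 3*I) + 2808) = √(2804 + 3*I)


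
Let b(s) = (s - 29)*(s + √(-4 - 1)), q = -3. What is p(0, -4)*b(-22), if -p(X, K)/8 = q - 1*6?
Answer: 80784 - 3672*I*√5 ≈ 80784.0 - 8210.8*I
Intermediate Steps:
b(s) = (-29 + s)*(s + I*√5) (b(s) = (-29 + s)*(s + √(-5)) = (-29 + s)*(s + I*√5))
p(X, K) = 72 (p(X, K) = -8*(-3 - 1*6) = -8*(-3 - 6) = -8*(-9) = 72)
p(0, -4)*b(-22) = 72*((-22)² - 29*(-22) - 29*I*√5 + I*(-22)*√5) = 72*(484 + 638 - 29*I*√5 - 22*I*√5) = 72*(1122 - 51*I*√5) = 80784 - 3672*I*√5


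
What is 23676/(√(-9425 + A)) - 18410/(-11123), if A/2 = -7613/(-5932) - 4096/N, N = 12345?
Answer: 2630/1589 - 23676*I*√12633338587788633990/345029234737 ≈ 1.6551 - 243.9*I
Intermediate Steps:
A = 69685013/36615270 (A = 2*(-7613/(-5932) - 4096/12345) = 2*(-7613*(-1/5932) - 4096*1/12345) = 2*(7613/5932 - 4096/12345) = 2*(69685013/73230540) = 69685013/36615270 ≈ 1.9032)
23676/(√(-9425 + A)) - 18410/(-11123) = 23676/(√(-9425 + 69685013/36615270)) - 18410/(-11123) = 23676/(√(-345029234737/36615270)) - 18410*(-1/11123) = 23676/((I*√12633338587788633990/36615270)) + 2630/1589 = 23676*(-I*√12633338587788633990/345029234737) + 2630/1589 = -23676*I*√12633338587788633990/345029234737 + 2630/1589 = 2630/1589 - 23676*I*√12633338587788633990/345029234737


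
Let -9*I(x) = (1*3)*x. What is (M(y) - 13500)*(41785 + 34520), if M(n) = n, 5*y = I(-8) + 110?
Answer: -1028398094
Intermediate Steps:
I(x) = -x/3 (I(x) = -1*3*x/9 = -x/3)
y = 338/15 (y = (-1/3*(-8) + 110)/5 = (8/3 + 110)/5 = (1/5)*(338/3) = 338/15 ≈ 22.533)
(M(y) - 13500)*(41785 + 34520) = (338/15 - 13500)*(41785 + 34520) = -202162/15*76305 = -1028398094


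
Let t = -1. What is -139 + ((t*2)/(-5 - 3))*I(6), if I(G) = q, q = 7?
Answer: -549/4 ≈ -137.25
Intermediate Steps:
I(G) = 7
-139 + ((t*2)/(-5 - 3))*I(6) = -139 + ((-1*2)/(-5 - 3))*7 = -139 - 2/(-8)*7 = -139 - 2*(-⅛)*7 = -139 + (¼)*7 = -139 + 7/4 = -549/4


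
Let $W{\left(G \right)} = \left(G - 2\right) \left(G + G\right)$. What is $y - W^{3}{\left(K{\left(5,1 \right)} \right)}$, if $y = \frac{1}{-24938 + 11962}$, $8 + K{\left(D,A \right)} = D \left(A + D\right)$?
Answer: $- \frac{8842780672001}{12976} \approx -6.8147 \cdot 10^{8}$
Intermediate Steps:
$K{\left(D,A \right)} = -8 + D \left(A + D\right)$
$W{\left(G \right)} = 2 G \left(-2 + G\right)$ ($W{\left(G \right)} = \left(-2 + G\right) 2 G = 2 G \left(-2 + G\right)$)
$y = - \frac{1}{12976}$ ($y = \frac{1}{-12976} = - \frac{1}{12976} \approx -7.7065 \cdot 10^{-5}$)
$y - W^{3}{\left(K{\left(5,1 \right)} \right)} = - \frac{1}{12976} - \left(2 \left(-8 + 5^{2} + 1 \cdot 5\right) \left(-2 + \left(-8 + 5^{2} + 1 \cdot 5\right)\right)\right)^{3} = - \frac{1}{12976} - \left(2 \left(-8 + 25 + 5\right) \left(-2 + \left(-8 + 25 + 5\right)\right)\right)^{3} = - \frac{1}{12976} - \left(2 \cdot 22 \left(-2 + 22\right)\right)^{3} = - \frac{1}{12976} - \left(2 \cdot 22 \cdot 20\right)^{3} = - \frac{1}{12976} - 880^{3} = - \frac{1}{12976} - 681472000 = - \frac{8842780672001}{12976}$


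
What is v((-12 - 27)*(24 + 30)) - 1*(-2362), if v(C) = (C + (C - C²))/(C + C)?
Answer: 3416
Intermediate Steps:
v(C) = (-C² + 2*C)/(2*C) (v(C) = (-C² + 2*C)/((2*C)) = (-C² + 2*C)*(1/(2*C)) = (-C² + 2*C)/(2*C))
v((-12 - 27)*(24 + 30)) - 1*(-2362) = (1 - (-12 - 27)*(24 + 30)/2) - 1*(-2362) = (1 - (-39)*54/2) + 2362 = (1 - ½*(-2106)) + 2362 = (1 + 1053) + 2362 = 1054 + 2362 = 3416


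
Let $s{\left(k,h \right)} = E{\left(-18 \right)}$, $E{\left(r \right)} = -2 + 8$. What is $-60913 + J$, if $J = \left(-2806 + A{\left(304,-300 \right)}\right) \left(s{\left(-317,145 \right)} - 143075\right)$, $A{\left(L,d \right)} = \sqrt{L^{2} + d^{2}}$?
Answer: $401390701 - 572276 \sqrt{11401} \approx 3.4029 \cdot 10^{8}$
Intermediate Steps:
$E{\left(r \right)} = 6$
$s{\left(k,h \right)} = 6$
$J = 401451614 - 572276 \sqrt{11401}$ ($J = \left(-2806 + \sqrt{304^{2} + \left(-300\right)^{2}}\right) \left(6 - 143075\right) = \left(-2806 + \sqrt{92416 + 90000}\right) \left(-143069\right) = \left(-2806 + \sqrt{182416}\right) \left(-143069\right) = \left(-2806 + 4 \sqrt{11401}\right) \left(-143069\right) = 401451614 - 572276 \sqrt{11401} \approx 3.4035 \cdot 10^{8}$)
$-60913 + J = -60913 + \left(401451614 - 572276 \sqrt{11401}\right) = 401390701 - 572276 \sqrt{11401}$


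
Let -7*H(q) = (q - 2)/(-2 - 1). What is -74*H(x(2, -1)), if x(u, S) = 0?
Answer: 148/21 ≈ 7.0476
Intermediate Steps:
H(q) = -2/21 + q/21 (H(q) = -(q - 2)/(7*(-2 - 1)) = -(-2 + q)/(7*(-3)) = -(-2 + q)*(-1)/(7*3) = -(2/3 - q/3)/7 = -2/21 + q/21)
-74*H(x(2, -1)) = -74*(-2/21 + (1/21)*0) = -74*(-2/21 + 0) = -74*(-2/21) = 148/21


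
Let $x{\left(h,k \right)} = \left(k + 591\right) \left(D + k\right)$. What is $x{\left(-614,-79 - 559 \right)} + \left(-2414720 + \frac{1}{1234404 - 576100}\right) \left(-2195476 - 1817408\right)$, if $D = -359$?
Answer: $\frac{1594740008079012043}{164576} \approx 9.69 \cdot 10^{12}$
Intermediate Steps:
$x{\left(h,k \right)} = \left(-359 + k\right) \left(591 + k\right)$ ($x{\left(h,k \right)} = \left(k + 591\right) \left(-359 + k\right) = \left(591 + k\right) \left(-359 + k\right) = \left(-359 + k\right) \left(591 + k\right)$)
$x{\left(-614,-79 - 559 \right)} + \left(-2414720 + \frac{1}{1234404 - 576100}\right) \left(-2195476 - 1817408\right) = \left(-212169 + \left(-79 - 559\right)^{2} + 232 \left(-79 - 559\right)\right) + \left(-2414720 + \frac{1}{1234404 - 576100}\right) \left(-2195476 - 1817408\right) = \left(-212169 + \left(-79 - 559\right)^{2} + 232 \left(-79 - 559\right)\right) + \left(-2414720 + \frac{1}{658304}\right) \left(-4012884\right) = \left(-212169 + \left(-638\right)^{2} + 232 \left(-638\right)\right) + \left(-2414720 + \frac{1}{658304}\right) \left(-4012884\right) = \left(-212169 + 407044 - 148016\right) - - \frac{1594740000367145259}{164576} = 46859 + \frac{1594740000367145259}{164576} = \frac{1594740008079012043}{164576}$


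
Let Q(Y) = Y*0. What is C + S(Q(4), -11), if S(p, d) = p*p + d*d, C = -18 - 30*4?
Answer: -17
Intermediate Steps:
C = -138 (C = -18 - 120 = -138)
Q(Y) = 0
S(p, d) = d² + p² (S(p, d) = p² + d² = d² + p²)
C + S(Q(4), -11) = -138 + ((-11)² + 0²) = -138 + (121 + 0) = -138 + 121 = -17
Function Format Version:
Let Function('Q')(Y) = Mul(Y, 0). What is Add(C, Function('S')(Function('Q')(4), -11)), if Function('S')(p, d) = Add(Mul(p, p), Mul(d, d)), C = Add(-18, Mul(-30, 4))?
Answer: -17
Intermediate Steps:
C = -138 (C = Add(-18, -120) = -138)
Function('Q')(Y) = 0
Function('S')(p, d) = Add(Pow(d, 2), Pow(p, 2)) (Function('S')(p, d) = Add(Pow(p, 2), Pow(d, 2)) = Add(Pow(d, 2), Pow(p, 2)))
Add(C, Function('S')(Function('Q')(4), -11)) = Add(-138, Add(Pow(-11, 2), Pow(0, 2))) = Add(-138, Add(121, 0)) = Add(-138, 121) = -17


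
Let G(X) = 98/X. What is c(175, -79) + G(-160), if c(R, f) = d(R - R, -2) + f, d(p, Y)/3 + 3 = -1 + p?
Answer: -7329/80 ≈ -91.613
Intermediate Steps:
d(p, Y) = -12 + 3*p (d(p, Y) = -9 + 3*(-1 + p) = -9 + (-3 + 3*p) = -12 + 3*p)
c(R, f) = -12 + f (c(R, f) = (-12 + 3*(R - R)) + f = (-12 + 3*0) + f = (-12 + 0) + f = -12 + f)
c(175, -79) + G(-160) = (-12 - 79) + 98/(-160) = -91 + 98*(-1/160) = -91 - 49/80 = -7329/80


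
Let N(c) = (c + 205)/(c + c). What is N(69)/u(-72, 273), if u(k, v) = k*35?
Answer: -137/173880 ≈ -0.00078790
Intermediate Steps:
u(k, v) = 35*k
N(c) = (205 + c)/(2*c) (N(c) = (205 + c)/((2*c)) = (205 + c)*(1/(2*c)) = (205 + c)/(2*c))
N(69)/u(-72, 273) = ((½)*(205 + 69)/69)/((35*(-72))) = ((½)*(1/69)*274)/(-2520) = (137/69)*(-1/2520) = -137/173880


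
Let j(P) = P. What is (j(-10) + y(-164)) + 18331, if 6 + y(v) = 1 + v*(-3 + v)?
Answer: 45704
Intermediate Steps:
y(v) = -5 + v*(-3 + v) (y(v) = -6 + (1 + v*(-3 + v)) = -5 + v*(-3 + v))
(j(-10) + y(-164)) + 18331 = (-10 + (-5 + (-164)² - 3*(-164))) + 18331 = (-10 + (-5 + 26896 + 492)) + 18331 = (-10 + 27383) + 18331 = 27373 + 18331 = 45704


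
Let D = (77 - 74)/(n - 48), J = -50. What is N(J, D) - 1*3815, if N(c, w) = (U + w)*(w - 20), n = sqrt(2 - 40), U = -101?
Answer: (-187867410*I - 12303973*sqrt(38))/(2*(3437*sqrt(38) + 52560*I)) ≈ -1787.6 + 0.95643*I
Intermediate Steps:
n = I*sqrt(38) (n = sqrt(-38) = I*sqrt(38) ≈ 6.1644*I)
D = 3/(-48 + I*sqrt(38)) (D = (77 - 74)/(I*sqrt(38) - 48) = 3/(-48 + I*sqrt(38)) ≈ -0.061486 - 0.0078963*I)
N(c, w) = (-101 + w)*(-20 + w) (N(c, w) = (-101 + w)*(w - 20) = (-101 + w)*(-20 + w))
N(J, D) - 1*3815 = (2020 + (-72/1171 - 3*I*sqrt(38)/2342)**2 - 121*(-72/1171 - 3*I*sqrt(38)/2342)) - 1*3815 = (2020 + (-72/1171 - 3*I*sqrt(38)/2342)**2 + (8712/1171 + 363*I*sqrt(38)/2342)) - 3815 = (2374132/1171 + (-72/1171 - 3*I*sqrt(38)/2342)**2 + 363*I*sqrt(38)/2342) - 3815 = -2093233/1171 + (-72/1171 - 3*I*sqrt(38)/2342)**2 + 363*I*sqrt(38)/2342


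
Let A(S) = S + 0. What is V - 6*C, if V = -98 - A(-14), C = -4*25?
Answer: 516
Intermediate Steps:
A(S) = S
C = -100
V = -84 (V = -98 - 1*(-14) = -98 + 14 = -84)
V - 6*C = -84 - 6*(-100) = -84 + 600 = 516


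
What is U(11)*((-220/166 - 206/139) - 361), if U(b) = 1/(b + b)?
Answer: -4197245/253814 ≈ -16.537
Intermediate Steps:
U(b) = 1/(2*b)
U(11)*((-220/166 - 206/139) - 361) = ((1/2)/11)*((-220/166 - 206/139) - 361) = ((1/2)*(1/11))*((-220*1/166 - 206*1/139) - 361) = ((-110/83 - 206/139) - 361)/22 = (-32388/11537 - 361)/22 = (1/22)*(-4197245/11537) = -4197245/253814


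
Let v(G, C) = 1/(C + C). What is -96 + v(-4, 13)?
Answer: -2495/26 ≈ -95.962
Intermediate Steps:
v(G, C) = 1/(2*C)
-96 + v(-4, 13) = -96 + (½)/13 = -96 + (½)*(1/13) = -96 + 1/26 = -2495/26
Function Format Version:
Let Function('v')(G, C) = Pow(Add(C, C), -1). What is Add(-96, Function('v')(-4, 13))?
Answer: Rational(-2495, 26) ≈ -95.962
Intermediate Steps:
Function('v')(G, C) = Mul(Rational(1, 2), Pow(C, -1)) (Function('v')(G, C) = Pow(Mul(2, C), -1) = Mul(Rational(1, 2), Pow(C, -1)))
Add(-96, Function('v')(-4, 13)) = Add(-96, Mul(Rational(1, 2), Pow(13, -1))) = Add(-96, Mul(Rational(1, 2), Rational(1, 13))) = Add(-96, Rational(1, 26)) = Rational(-2495, 26)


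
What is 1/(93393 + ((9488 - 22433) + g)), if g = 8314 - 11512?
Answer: 1/77250 ≈ 1.2945e-5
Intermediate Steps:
g = -3198
1/(93393 + ((9488 - 22433) + g)) = 1/(93393 + ((9488 - 22433) - 3198)) = 1/(93393 + (-12945 - 3198)) = 1/(93393 - 16143) = 1/77250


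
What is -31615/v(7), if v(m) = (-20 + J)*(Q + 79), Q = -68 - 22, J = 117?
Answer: 31615/1067 ≈ 29.630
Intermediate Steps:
Q = -90
v(m) = -1067 (v(m) = (-20 + 117)*(-90 + 79) = 97*(-11) = -1067)
-31615/v(7) = -31615/(-1067) = -31615*(-1/1067) = 31615/1067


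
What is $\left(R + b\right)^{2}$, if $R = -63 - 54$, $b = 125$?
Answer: $64$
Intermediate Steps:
$R = -117$
$\left(R + b\right)^{2} = \left(-117 + 125\right)^{2} = 8^{2} = 64$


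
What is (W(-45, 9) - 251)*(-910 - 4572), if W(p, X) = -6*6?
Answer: 1573334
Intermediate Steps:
W(p, X) = -36
(W(-45, 9) - 251)*(-910 - 4572) = (-36 - 251)*(-910 - 4572) = -287*(-5482) = 1573334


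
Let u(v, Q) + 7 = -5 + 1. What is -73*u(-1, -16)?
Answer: 803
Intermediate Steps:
u(v, Q) = -11 (u(v, Q) = -7 + (-5 + 1) = -7 - 4 = -11)
-73*u(-1, -16) = -73*(-11) = 803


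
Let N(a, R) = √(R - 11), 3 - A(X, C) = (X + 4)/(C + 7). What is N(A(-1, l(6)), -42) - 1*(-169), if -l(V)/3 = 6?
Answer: 169 + I*√53 ≈ 169.0 + 7.2801*I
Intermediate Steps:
l(V) = -18 (l(V) = -3*6 = -18)
A(X, C) = 3 - (4 + X)/(7 + C) (A(X, C) = 3 - (X + 4)/(C + 7) = 3 - (4 + X)/(7 + C))
N(a, R) = √(-11 + R)
N(A(-1, l(6)), -42) - 1*(-169) = √(-11 - 42) - 1*(-169) = √(-53) + 169 = I*√53 + 169 = 169 + I*√53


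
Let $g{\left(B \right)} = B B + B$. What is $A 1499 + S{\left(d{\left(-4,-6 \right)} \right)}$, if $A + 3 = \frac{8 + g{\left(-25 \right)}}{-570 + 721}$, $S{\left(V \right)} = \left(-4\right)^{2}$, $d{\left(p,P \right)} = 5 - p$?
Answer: $\frac{234761}{151} \approx 1554.7$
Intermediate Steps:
$g{\left(B \right)} = B + B^{2}$ ($g{\left(B \right)} = B^{2} + B = B + B^{2}$)
$S{\left(V \right)} = 16$
$A = \frac{155}{151}$ ($A = -3 + \frac{8 - 25 \left(1 - 25\right)}{-570 + 721} = -3 + \frac{8 - -600}{151} = -3 + \left(8 + 600\right) \frac{1}{151} = -3 + 608 \cdot \frac{1}{151} = -3 + \frac{608}{151} = \frac{155}{151} \approx 1.0265$)
$A 1499 + S{\left(d{\left(-4,-6 \right)} \right)} = \frac{155}{151} \cdot 1499 + 16 = \frac{232345}{151} + 16 = \frac{234761}{151}$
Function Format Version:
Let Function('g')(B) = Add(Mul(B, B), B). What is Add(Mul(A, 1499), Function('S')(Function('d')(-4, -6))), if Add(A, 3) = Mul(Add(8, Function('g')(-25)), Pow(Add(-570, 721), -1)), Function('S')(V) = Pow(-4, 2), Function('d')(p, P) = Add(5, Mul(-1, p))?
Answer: Rational(234761, 151) ≈ 1554.7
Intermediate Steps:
Function('g')(B) = Add(B, Pow(B, 2)) (Function('g')(B) = Add(Pow(B, 2), B) = Add(B, Pow(B, 2)))
Function('S')(V) = 16
A = Rational(155, 151) (A = Add(-3, Mul(Add(8, Mul(-25, Add(1, -25))), Pow(Add(-570, 721), -1))) = Add(-3, Mul(Add(8, Mul(-25, -24)), Pow(151, -1))) = Add(-3, Mul(Add(8, 600), Rational(1, 151))) = Add(-3, Mul(608, Rational(1, 151))) = Add(-3, Rational(608, 151)) = Rational(155, 151) ≈ 1.0265)
Add(Mul(A, 1499), Function('S')(Function('d')(-4, -6))) = Add(Mul(Rational(155, 151), 1499), 16) = Add(Rational(232345, 151), 16) = Rational(234761, 151)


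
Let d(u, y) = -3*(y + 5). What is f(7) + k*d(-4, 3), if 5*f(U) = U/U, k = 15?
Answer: -1799/5 ≈ -359.80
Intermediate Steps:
d(u, y) = -15 - 3*y (d(u, y) = -3*(5 + y) = -15 - 3*y)
f(U) = ⅕ (f(U) = (U/U)/5 = (⅕)*1 = ⅕)
f(7) + k*d(-4, 3) = ⅕ + 15*(-15 - 3*3) = ⅕ + 15*(-15 - 9) = ⅕ + 15*(-24) = ⅕ - 360 = -1799/5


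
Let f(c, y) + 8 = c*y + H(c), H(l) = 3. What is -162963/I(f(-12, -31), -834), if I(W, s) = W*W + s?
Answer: -8577/7045 ≈ -1.2175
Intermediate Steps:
f(c, y) = -5 + c*y (f(c, y) = -8 + (c*y + 3) = -8 + (3 + c*y) = -5 + c*y)
I(W, s) = s + W**2 (I(W, s) = W**2 + s = s + W**2)
-162963/I(f(-12, -31), -834) = -162963/(-834 + (-5 - 12*(-31))**2) = -162963/(-834 + (-5 + 372)**2) = -162963/(-834 + 367**2) = -162963/(-834 + 134689) = -162963/133855 = -162963*1/133855 = -8577/7045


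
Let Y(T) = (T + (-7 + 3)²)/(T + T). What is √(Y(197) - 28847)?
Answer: I*√4478008970/394 ≈ 169.84*I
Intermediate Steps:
Y(T) = (16 + T)/(2*T) (Y(T) = (T + (-4)²)/((2*T)) = (T + 16)*(1/(2*T)) = (16 + T)*(1/(2*T)) = (16 + T)/(2*T))
√(Y(197) - 28847) = √((½)*(16 + 197)/197 - 28847) = √((½)*(1/197)*213 - 28847) = √(213/394 - 28847) = √(-11365505/394) = I*√4478008970/394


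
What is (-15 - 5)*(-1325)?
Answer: 26500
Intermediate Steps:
(-15 - 5)*(-1325) = -20*(-1325) = 26500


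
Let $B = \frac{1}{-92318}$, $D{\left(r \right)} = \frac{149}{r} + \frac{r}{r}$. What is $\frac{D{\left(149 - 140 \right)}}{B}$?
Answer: $- \frac{14586244}{9} \approx -1.6207 \cdot 10^{6}$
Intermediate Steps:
$D{\left(r \right)} = 1 + \frac{149}{r}$ ($D{\left(r \right)} = \frac{149}{r} + 1 = 1 + \frac{149}{r}$)
$B = - \frac{1}{92318} \approx -1.0832 \cdot 10^{-5}$
$\frac{D{\left(149 - 140 \right)}}{B} = \frac{\frac{1}{149 - 140} \left(149 + \left(149 - 140\right)\right)}{- \frac{1}{92318}} = \frac{149 + 9}{9} \left(-92318\right) = \frac{1}{9} \cdot 158 \left(-92318\right) = \frac{158}{9} \left(-92318\right) = - \frac{14586244}{9}$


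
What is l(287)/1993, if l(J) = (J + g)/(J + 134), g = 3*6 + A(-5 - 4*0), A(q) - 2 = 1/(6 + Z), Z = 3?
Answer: 2764/7551477 ≈ 0.00036602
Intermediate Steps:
A(q) = 19/9 (A(q) = 2 + 1/(6 + 3) = 2 + 1/9 = 2 + ⅑ = 19/9)
g = 181/9 (g = 3*6 + 19/9 = 18 + 19/9 = 181/9 ≈ 20.111)
l(J) = (181/9 + J)/(134 + J) (l(J) = (J + 181/9)/(J + 134) = (181/9 + J)/(134 + J))
l(287)/1993 = ((181/9 + 287)/(134 + 287))/1993 = ((2764/9)/421)*(1/1993) = ((1/421)*(2764/9))*(1/1993) = (2764/3789)*(1/1993) = 2764/7551477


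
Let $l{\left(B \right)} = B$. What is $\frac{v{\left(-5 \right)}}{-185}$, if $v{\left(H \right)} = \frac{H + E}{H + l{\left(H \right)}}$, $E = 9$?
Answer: $\frac{2}{925} \approx 0.0021622$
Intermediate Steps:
$v{\left(H \right)} = \frac{9 + H}{2 H}$ ($v{\left(H \right)} = \frac{H + 9}{H + H} = \frac{9 + H}{2 H}$)
$\frac{v{\left(-5 \right)}}{-185} = \frac{\frac{1}{2} \frac{1}{-5} \left(9 - 5\right)}{-185} = \frac{1}{2} \left(- \frac{1}{5}\right) 4 \left(- \frac{1}{185}\right) = \left(- \frac{2}{5}\right) \left(- \frac{1}{185}\right) = \frac{2}{925}$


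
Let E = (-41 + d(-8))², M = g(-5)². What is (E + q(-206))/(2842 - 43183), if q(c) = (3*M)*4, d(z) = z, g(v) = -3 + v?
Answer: -3169/40341 ≈ -0.078555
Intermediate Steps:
M = 64 (M = (-3 - 5)² = (-8)² = 64)
E = 2401 (E = (-41 - 8)² = (-49)² = 2401)
q(c) = 768 (q(c) = (3*64)*4 = 192*4 = 768)
(E + q(-206))/(2842 - 43183) = (2401 + 768)/(2842 - 43183) = 3169/(-40341) = 3169*(-1/40341) = -3169/40341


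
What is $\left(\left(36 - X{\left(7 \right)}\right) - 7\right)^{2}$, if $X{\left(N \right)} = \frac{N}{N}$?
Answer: $784$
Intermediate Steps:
$X{\left(N \right)} = 1$
$\left(\left(36 - X{\left(7 \right)}\right) - 7\right)^{2} = \left(\left(36 - 1\right) - 7\right)^{2} = \left(35 - 7\right)^{2} = 28^{2} = 784$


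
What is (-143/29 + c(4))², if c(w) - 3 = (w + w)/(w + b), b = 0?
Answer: 4/841 ≈ 0.0047562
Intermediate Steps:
c(w) = 5 (c(w) = 3 + (w + w)/(w + 0) = 3 + (2*w)/w = 3 + 2 = 5)
(-143/29 + c(4))² = (-143/29 + 5)² = (2/29)² = 4/841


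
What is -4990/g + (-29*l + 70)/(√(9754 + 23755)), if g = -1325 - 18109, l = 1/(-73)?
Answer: 2495/9717 + 5139*√33509/2446157 ≈ 0.64134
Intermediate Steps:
l = -1/73 ≈ -0.013699
g = -19434
-4990/g + (-29*l + 70)/(√(9754 + 23755)) = -4990/(-19434) + (-29*(-1/73) + 70)/(√(9754 + 23755)) = -4990*(-1/19434) + (29/73 + 70)/(√33509) = 2495/9717 + 5139*(√33509/33509)/73 = 2495/9717 + 5139*√33509/2446157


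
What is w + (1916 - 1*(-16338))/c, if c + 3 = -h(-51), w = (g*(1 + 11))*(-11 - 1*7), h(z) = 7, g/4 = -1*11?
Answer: 38393/5 ≈ 7678.6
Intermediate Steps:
g = -44 (g = 4*(-1*11) = 4*(-11) = -44)
w = 9504 (w = (-44*(1 + 11))*(-11 - 1*7) = (-44*12)*(-11 - 7) = -528*(-18) = 9504)
c = -10 (c = -3 - 1*7 = -3 - 7 = -10)
w + (1916 - 1*(-16338))/c = 9504 + (1916 - 1*(-16338))/(-10) = 9504 + (1916 + 16338)*(-⅒) = 9504 + 18254*(-⅒) = 9504 - 9127/5 = 38393/5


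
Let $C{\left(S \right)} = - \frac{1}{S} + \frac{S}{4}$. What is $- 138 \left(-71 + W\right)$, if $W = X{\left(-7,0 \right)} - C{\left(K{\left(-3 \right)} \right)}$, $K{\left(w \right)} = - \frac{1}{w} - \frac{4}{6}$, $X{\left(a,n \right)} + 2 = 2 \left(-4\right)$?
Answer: $\frac{23161}{2} \approx 11581.0$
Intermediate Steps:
$X{\left(a,n \right)} = -10$ ($X{\left(a,n \right)} = -2 + 2 \left(-4\right) = -2 - 8 = -10$)
$K{\left(w \right)} = - \frac{2}{3} - \frac{1}{w}$ ($K{\left(w \right)} = - \frac{1}{w} - \frac{2}{3} = - \frac{2}{3} - \frac{1}{w}$)
$C{\left(S \right)} = - \frac{1}{S} + \frac{S}{4}$ ($C{\left(S \right)} = - \frac{1}{S} + S \frac{1}{4} = - \frac{1}{S} + \frac{S}{4}$)
$W = - \frac{155}{12}$ ($W = -10 - \left(- \frac{1}{- \frac{2}{3} - \frac{1}{-3}} + \frac{- \frac{2}{3} - \frac{1}{-3}}{4}\right) = -10 - \left(- \frac{1}{- \frac{2}{3} - - \frac{1}{3}} + \frac{- \frac{2}{3} - - \frac{1}{3}}{4}\right) = -10 - \left(- \frac{1}{- \frac{2}{3} + \frac{1}{3}} + \frac{- \frac{2}{3} + \frac{1}{3}}{4}\right) = -10 - \left(- \frac{1}{- \frac{1}{3}} + \frac{1}{4} \left(- \frac{1}{3}\right)\right) = -10 - \left(\left(-1\right) \left(-3\right) - \frac{1}{12}\right) = -10 - \left(3 - \frac{1}{12}\right) = -10 - \frac{35}{12} = - \frac{155}{12} \approx -12.917$)
$- 138 \left(-71 + W\right) = - 138 \left(-71 - \frac{155}{12}\right) = \left(-138\right) \left(- \frac{1007}{12}\right) = \frac{23161}{2}$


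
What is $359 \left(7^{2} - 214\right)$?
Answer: $-59235$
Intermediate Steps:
$359 \left(7^{2} - 214\right) = 359 \left(49 - 214\right) = 359 \left(-165\right) = -59235$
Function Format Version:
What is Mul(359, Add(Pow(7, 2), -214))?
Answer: -59235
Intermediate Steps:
Mul(359, Add(Pow(7, 2), -214)) = Mul(359, Add(49, -214)) = Mul(359, -165) = -59235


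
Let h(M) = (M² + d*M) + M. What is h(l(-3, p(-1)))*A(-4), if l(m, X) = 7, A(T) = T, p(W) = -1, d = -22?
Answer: 392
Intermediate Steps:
h(M) = M² - 21*M (h(M) = (M² - 22*M) + M = M² - 21*M)
h(l(-3, p(-1)))*A(-4) = (7*(-21 + 7))*(-4) = (7*(-14))*(-4) = -98*(-4) = 392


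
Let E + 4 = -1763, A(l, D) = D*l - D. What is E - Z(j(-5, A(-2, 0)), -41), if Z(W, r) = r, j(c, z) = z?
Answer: -1726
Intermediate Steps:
A(l, D) = -D + D*l
E = -1767 (E = -4 - 1763 = -1767)
E - Z(j(-5, A(-2, 0)), -41) = -1767 - 1*(-41) = -1767 + 41 = -1726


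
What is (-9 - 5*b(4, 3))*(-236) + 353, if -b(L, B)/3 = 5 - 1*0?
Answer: -15223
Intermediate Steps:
b(L, B) = -15 (b(L, B) = -3*(5 - 1*0) = -3*(5 + 0) = -3*5 = -15)
(-9 - 5*b(4, 3))*(-236) + 353 = (-9 - 5*(-15))*(-236) + 353 = (-9 + 75)*(-236) + 353 = 66*(-236) + 353 = -15576 + 353 = -15223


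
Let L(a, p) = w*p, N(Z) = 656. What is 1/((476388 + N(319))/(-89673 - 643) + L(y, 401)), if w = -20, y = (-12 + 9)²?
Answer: -22579/181202841 ≈ -0.00012461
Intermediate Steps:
y = 9 (y = (-3)² = 9)
L(a, p) = -20*p
1/((476388 + N(319))/(-89673 - 643) + L(y, 401)) = 1/((476388 + 656)/(-89673 - 643) - 20*401) = 1/(477044/(-90316) - 8020) = 1/(477044*(-1/90316) - 8020) = 1/(-119261/22579 - 8020) = 1/(-181202841/22579) = -22579/181202841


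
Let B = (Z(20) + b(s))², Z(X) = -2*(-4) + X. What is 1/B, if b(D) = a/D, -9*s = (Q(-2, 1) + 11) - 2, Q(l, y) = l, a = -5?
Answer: 49/58081 ≈ 0.00084365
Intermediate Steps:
Z(X) = 8 + X
s = -7/9 (s = -((-2 + 11) - 2)/9 = -(9 - 2)/9 = -⅑*7 = -7/9 ≈ -0.77778)
b(D) = -5/D
B = 58081/49 (B = ((8 + 20) - 5/(-7/9))² = (28 - 5*(-9/7))² = (28 + 45/7)² = (241/7)² = 58081/49 ≈ 1185.3)
1/B = 1/(58081/49) = 49/58081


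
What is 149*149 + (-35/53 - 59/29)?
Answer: 34118795/1537 ≈ 22198.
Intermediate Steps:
149*149 + (-35/53 - 59/29) = 22201 + (-35*1/53 - 59*1/29) = 22201 + (-35/53 - 59/29) = 22201 - 4142/1537 = 34118795/1537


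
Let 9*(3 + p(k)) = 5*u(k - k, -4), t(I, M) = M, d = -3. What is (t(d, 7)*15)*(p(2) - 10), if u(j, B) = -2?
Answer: -4445/3 ≈ -1481.7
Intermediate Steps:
p(k) = -37/9 (p(k) = -3 + (5*(-2))/9 = -3 + (⅑)*(-10) = -3 - 10/9 = -37/9)
(t(d, 7)*15)*(p(2) - 10) = (7*15)*(-37/9 - 10) = 105*(-127/9) = -4445/3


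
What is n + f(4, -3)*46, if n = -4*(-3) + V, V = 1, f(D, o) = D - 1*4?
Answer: 13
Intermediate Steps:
f(D, o) = -4 + D (f(D, o) = D - 4 = -4 + D)
n = 13 (n = -4*(-3) + 1 = 12 + 1 = 13)
n + f(4, -3)*46 = 13 + (-4 + 4)*46 = 13 + 0*46 = 13 + 0 = 13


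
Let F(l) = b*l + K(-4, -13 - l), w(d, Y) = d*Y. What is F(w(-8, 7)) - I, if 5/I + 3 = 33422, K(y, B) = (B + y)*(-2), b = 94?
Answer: -178524303/33419 ≈ -5342.0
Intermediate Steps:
K(y, B) = -2*B - 2*y
w(d, Y) = Y*d
I = 5/33419 (I = 5/(-3 + 33422) = 5/33419 ≈ 0.00014962)
F(l) = 34 + 96*l (F(l) = 94*l + (-2*(-13 - l) - 2*(-4)) = 94*l + ((26 + 2*l) + 8) = 94*l + (34 + 2*l) = 34 + 96*l)
F(w(-8, 7)) - I = (34 + 96*(7*(-8))) - 1*5/33419 = (34 + 96*(-56)) - 5/33419 = (34 - 5376) - 5/33419 = -5342 - 5/33419 = -178524303/33419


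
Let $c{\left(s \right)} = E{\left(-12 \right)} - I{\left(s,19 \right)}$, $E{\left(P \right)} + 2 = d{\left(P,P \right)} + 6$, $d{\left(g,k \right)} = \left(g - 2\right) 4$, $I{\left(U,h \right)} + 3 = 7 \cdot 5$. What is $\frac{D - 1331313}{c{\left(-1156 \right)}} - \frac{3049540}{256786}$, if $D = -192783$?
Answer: $\frac{2328037822}{128393} \approx 18132.0$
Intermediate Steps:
$I{\left(U,h \right)} = 32$ ($I{\left(U,h \right)} = -3 + 7 \cdot 5 = -3 + 35 = 32$)
$d{\left(g,k \right)} = -8 + 4 g$ ($d{\left(g,k \right)} = \left(-2 + g\right) 4 = -8 + 4 g$)
$E{\left(P \right)} = -4 + 4 P$ ($E{\left(P \right)} = -2 + \left(\left(-8 + 4 P\right) + 6\right) = -2 + \left(-2 + 4 P\right) = -4 + 4 P$)
$c{\left(s \right)} = -84$ ($c{\left(s \right)} = \left(-4 + 4 \left(-12\right)\right) - 32 = \left(-4 - 48\right) - 32 = -52 - 32 = -84$)
$\frac{D - 1331313}{c{\left(-1156 \right)}} - \frac{3049540}{256786} = \frac{-192783 - 1331313}{-84} - \frac{3049540}{256786} = \left(-1524096\right) \left(- \frac{1}{84}\right) - \frac{1524770}{128393} = 18144 - \frac{1524770}{128393} = \frac{2328037822}{128393}$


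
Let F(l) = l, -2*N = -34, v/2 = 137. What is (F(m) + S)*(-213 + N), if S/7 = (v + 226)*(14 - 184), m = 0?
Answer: 116620000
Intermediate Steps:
v = 274 (v = 2*137 = 274)
N = 17 (N = -½*(-34) = 17)
S = -595000 (S = 7*((274 + 226)*(14 - 184)) = 7*(500*(-170)) = 7*(-85000) = -595000)
(F(m) + S)*(-213 + N) = (0 - 595000)*(-213 + 17) = -595000*(-196) = 116620000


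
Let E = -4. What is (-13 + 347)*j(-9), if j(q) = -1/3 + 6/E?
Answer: -1837/3 ≈ -612.33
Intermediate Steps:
j(q) = -11/6 (j(q) = -1/3 + 6/(-4) = -1*⅓ + 6*(-¼) = -⅓ - 3/2 = -11/6)
(-13 + 347)*j(-9) = (-13 + 347)*(-11/6) = 334*(-11/6) = -1837/3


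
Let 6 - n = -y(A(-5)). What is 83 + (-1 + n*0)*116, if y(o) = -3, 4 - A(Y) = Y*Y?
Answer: -33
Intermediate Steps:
A(Y) = 4 - Y² (A(Y) = 4 - Y*Y = 4 - Y²)
n = 3 (n = 6 - (-1)*(-3) = 6 - 1*3 = 6 - 3 = 3)
83 + (-1 + n*0)*116 = 83 + (-1 + 3*0)*116 = 83 + (-1 + 0)*116 = 83 - 1*116 = 83 - 116 = -33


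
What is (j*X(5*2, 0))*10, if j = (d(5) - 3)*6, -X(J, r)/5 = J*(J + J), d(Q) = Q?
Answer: -120000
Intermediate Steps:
X(J, r) = -10*J**2 (X(J, r) = -5*J*(J + J) = -5*J*2*J = -10*J**2)
j = 12 (j = (5 - 3)*6 = 2*6 = 12)
(j*X(5*2, 0))*10 = (12*(-10*(5*2)**2))*10 = (12*(-10*10**2))*10 = (12*(-10*100))*10 = (12*(-1000))*10 = -12000*10 = -120000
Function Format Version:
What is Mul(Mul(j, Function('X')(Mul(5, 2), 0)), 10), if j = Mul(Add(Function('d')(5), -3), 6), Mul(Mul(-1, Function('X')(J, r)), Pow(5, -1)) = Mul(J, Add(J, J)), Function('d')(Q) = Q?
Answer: -120000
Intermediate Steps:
Function('X')(J, r) = Mul(-10, Pow(J, 2)) (Function('X')(J, r) = Mul(-5, Mul(J, Add(J, J))) = Mul(-5, Mul(J, Mul(2, J))) = Mul(-5, Mul(2, Pow(J, 2))) = Mul(-10, Pow(J, 2)))
j = 12 (j = Mul(Add(5, -3), 6) = Mul(2, 6) = 12)
Mul(Mul(j, Function('X')(Mul(5, 2), 0)), 10) = Mul(Mul(12, Mul(-10, Pow(Mul(5, 2), 2))), 10) = Mul(Mul(12, Mul(-10, Pow(10, 2))), 10) = Mul(Mul(12, Mul(-10, 100)), 10) = Mul(Mul(12, -1000), 10) = Mul(-12000, 10) = -120000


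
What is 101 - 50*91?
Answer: -4449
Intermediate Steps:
101 - 50*91 = 101 - 4550 = -4449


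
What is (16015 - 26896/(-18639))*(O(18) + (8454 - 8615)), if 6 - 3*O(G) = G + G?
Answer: -298530481/109 ≈ -2.7388e+6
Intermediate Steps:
O(G) = 2 - 2*G/3 (O(G) = 2 - (G + G)/3 = 2 - 2*G/3)
(16015 - 26896/(-18639))*(O(18) + (8454 - 8615)) = (16015 - 26896/(-18639))*((2 - 2/3*18) + (8454 - 8615)) = (16015 - 26896*(-1/18639))*((2 - 12) - 161) = (16015 + 26896/18639)*(-10 - 161) = (298530481/18639)*(-171) = -298530481/109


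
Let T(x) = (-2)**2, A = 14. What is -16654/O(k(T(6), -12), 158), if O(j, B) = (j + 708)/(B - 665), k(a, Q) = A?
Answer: 4221789/361 ≈ 11695.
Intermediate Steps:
T(x) = 4
k(a, Q) = 14
O(j, B) = (708 + j)/(-665 + B)
-16654/O(k(T(6), -12), 158) = -16654*(-665 + 158)/(708 + 14) = -16654/(722/(-507)) = -16654/((-1/507*722)) = -16654/(-722/507) = -16654*(-507/722) = 4221789/361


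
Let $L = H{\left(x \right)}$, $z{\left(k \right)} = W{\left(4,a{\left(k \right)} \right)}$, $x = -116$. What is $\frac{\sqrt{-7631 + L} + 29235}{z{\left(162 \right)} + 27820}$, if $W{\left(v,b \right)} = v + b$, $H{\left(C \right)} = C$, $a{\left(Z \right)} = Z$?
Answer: $\frac{29235}{27986} + \frac{i \sqrt{7747}}{27986} \approx 1.0446 + 0.003145 i$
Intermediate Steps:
$W{\left(v,b \right)} = b + v$
$z{\left(k \right)} = 4 + k$ ($z{\left(k \right)} = k + 4 = 4 + k$)
$L = -116$
$\frac{\sqrt{-7631 + L} + 29235}{z{\left(162 \right)} + 27820} = \frac{\sqrt{-7631 - 116} + 29235}{\left(4 + 162\right) + 27820} = \frac{\sqrt{-7747} + 29235}{166 + 27820} = \frac{i \sqrt{7747} + 29235}{27986} = \left(29235 + i \sqrt{7747}\right) \frac{1}{27986} = \frac{29235}{27986} + \frac{i \sqrt{7747}}{27986}$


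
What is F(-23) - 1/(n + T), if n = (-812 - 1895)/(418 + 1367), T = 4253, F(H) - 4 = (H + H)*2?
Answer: -667824809/7588898 ≈ -88.000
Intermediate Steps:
F(H) = 4 + 4*H (F(H) = 4 + (H + H)*2 = 4 + (2*H)*2 = 4 + 4*H)
n = -2707/1785 ≈ -1.5165
F(-23) - 1/(n + T) = (4 + 4*(-23)) - 1/(-2707/1785 + 4253) = (4 - 92) - 1/7588898/1785 = -88 - 1*1785/7588898 = -88 - 1785/7588898 = -667824809/7588898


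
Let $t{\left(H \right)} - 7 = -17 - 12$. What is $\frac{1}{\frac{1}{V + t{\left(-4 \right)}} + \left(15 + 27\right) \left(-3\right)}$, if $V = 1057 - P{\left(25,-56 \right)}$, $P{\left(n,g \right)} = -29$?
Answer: $- \frac{1064}{134063} \approx -0.0079366$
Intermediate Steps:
$t{\left(H \right)} = -22$ ($t{\left(H \right)} = 7 - 29 = -22$)
$V = 1086$ ($V = 1057 - -29 = 1057 + 29 = 1086$)
$\frac{1}{\frac{1}{V + t{\left(-4 \right)}} + \left(15 + 27\right) \left(-3\right)} = \frac{1}{\frac{1}{1086 - 22} + \left(15 + 27\right) \left(-3\right)} = \frac{1}{\frac{1}{1064} + 42 \left(-3\right)} = \frac{1}{\frac{1}{1064} - 126} = \frac{1}{- \frac{134063}{1064}} = - \frac{1064}{134063}$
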